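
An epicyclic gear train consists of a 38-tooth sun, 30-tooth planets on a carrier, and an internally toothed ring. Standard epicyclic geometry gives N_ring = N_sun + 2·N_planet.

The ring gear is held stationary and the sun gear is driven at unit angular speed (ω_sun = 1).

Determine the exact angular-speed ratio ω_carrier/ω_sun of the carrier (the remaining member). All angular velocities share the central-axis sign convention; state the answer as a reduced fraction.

19/68

N_ring = 38 + 2·30 = 98
38(ω_s−ω_c) = −98(ω_r−ω_c),  ω_r=0, ω_s=1
38(1−ω_c) = −98(0−ω_c)  ⇒  136ω_c = 38  ⇒  ω_c = 19/68
ω_c/ω_s = 19/68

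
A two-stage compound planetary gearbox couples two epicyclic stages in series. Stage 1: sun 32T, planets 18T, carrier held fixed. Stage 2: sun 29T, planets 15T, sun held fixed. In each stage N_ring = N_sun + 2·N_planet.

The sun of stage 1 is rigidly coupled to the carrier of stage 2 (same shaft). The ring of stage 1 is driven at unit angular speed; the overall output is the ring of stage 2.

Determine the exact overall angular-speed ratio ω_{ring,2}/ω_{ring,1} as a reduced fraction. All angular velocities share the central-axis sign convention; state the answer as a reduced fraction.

Stage 1: N_ring = 32 + 2·18 = 68
Stage 1: 32(ω_s−ω_c) = −68(ω_r−ω_c),  ω_c=0, ω_r=1
Stage 1: ω_s = 0 − (68/32)(1−0) = -17/8
  ⇒ ω_s¹/ω_r¹ = -17/8
Stage 2: N_ring = 29 + 2·15 = 59
Stage 2: 29(ω_s−ω_c) = −59(ω_r−ω_c),  ω_s=0, ω_c=1
Stage 2: ω_r = 1 − (29/59)(0−1) = 88/59
  ⇒ ω_r²/ω_c² = 88/59
Coupling ω_c² = ω_s¹ ⇒ overall = -17/8 × 88/59 = -187/59

-187/59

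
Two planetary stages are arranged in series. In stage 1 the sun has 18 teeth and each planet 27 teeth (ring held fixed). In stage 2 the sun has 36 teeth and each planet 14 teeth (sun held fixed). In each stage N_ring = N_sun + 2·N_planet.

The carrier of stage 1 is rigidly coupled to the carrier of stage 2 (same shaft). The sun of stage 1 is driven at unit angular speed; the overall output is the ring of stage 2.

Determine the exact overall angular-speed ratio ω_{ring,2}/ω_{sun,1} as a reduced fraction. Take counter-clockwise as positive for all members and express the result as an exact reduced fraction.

Stage 1: N_ring = 18 + 2·27 = 72
Stage 1: 18(ω_s−ω_c) = −72(ω_r−ω_c),  ω_r=0, ω_s=1
Stage 1: 18(1−ω_c) = −72(0−ω_c)  ⇒  90ω_c = 18  ⇒  ω_c = 1/5
  ⇒ ω_c¹/ω_s¹ = 1/5
Stage 2: N_ring = 36 + 2·14 = 64
Stage 2: 36(ω_s−ω_c) = −64(ω_r−ω_c),  ω_s=0, ω_c=1
Stage 2: ω_r = 1 − (36/64)(0−1) = 25/16
  ⇒ ω_r²/ω_c² = 25/16
Coupling ω_c² = ω_c¹ ⇒ overall = 1/5 × 25/16 = 5/16

5/16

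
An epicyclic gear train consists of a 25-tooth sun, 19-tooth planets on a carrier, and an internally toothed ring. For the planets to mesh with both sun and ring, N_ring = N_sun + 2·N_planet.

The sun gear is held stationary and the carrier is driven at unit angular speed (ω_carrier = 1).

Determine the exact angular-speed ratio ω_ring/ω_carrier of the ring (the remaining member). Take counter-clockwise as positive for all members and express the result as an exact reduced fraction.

N_ring = 25 + 2·19 = 63
25(ω_s−ω_c) = −63(ω_r−ω_c),  ω_s=0, ω_c=1
ω_r = 1 − (25/63)(0−1) = 88/63
ω_r/ω_c = 88/63

88/63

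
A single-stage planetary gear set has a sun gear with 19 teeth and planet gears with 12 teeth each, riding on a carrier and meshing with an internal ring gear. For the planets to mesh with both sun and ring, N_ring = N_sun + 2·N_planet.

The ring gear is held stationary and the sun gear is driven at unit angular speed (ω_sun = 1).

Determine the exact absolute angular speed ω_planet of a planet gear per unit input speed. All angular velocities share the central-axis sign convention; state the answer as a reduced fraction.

-19/24

N_ring = 19 + 2·12 = 43
19(ω_s−ω_c) = −43(ω_r−ω_c),  ω_r=0, ω_s=1
19(1−ω_c) = −43(0−ω_c)  ⇒  62ω_c = 19  ⇒  ω_c = 19/62
sun–planet: 19·(1−19/62) = −12·(ω_p−ω_c)  ⇒  ω_p−ω_c = −(19/12)·(43/62) = -817/744
ω_p = 19/62 − 817/744 = -19/24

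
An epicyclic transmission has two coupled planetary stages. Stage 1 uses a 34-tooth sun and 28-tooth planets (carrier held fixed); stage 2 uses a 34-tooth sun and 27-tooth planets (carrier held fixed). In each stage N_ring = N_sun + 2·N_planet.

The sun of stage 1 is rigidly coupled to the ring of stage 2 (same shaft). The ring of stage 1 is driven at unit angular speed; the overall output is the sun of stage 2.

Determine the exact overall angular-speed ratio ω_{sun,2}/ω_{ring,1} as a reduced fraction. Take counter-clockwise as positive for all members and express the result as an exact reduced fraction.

1980/289

Stage 1: N_ring = 34 + 2·28 = 90
Stage 1: 34(ω_s−ω_c) = −90(ω_r−ω_c),  ω_c=0, ω_r=1
Stage 1: ω_s = 0 − (90/34)(1−0) = -45/17
  ⇒ ω_s¹/ω_r¹ = -45/17
Stage 2: N_ring = 34 + 2·27 = 88
Stage 2: 34(ω_s−ω_c) = −88(ω_r−ω_c),  ω_c=0, ω_r=1
Stage 2: ω_s = 0 − (88/34)(1−0) = -44/17
  ⇒ ω_s²/ω_r² = -44/17
Coupling ω_r² = ω_s¹ ⇒ overall = -45/17 × -44/17 = 1980/289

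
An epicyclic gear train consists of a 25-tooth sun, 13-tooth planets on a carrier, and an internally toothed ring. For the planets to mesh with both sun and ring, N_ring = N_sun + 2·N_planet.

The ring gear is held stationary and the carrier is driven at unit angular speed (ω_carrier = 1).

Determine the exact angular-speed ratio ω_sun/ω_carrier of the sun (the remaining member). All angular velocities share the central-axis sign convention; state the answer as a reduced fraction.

76/25

N_ring = 25 + 2·13 = 51
25(ω_s−ω_c) = −51(ω_r−ω_c),  ω_r=0, ω_c=1
ω_s = 1 − (51/25)(0−1) = 76/25
ω_s/ω_c = 76/25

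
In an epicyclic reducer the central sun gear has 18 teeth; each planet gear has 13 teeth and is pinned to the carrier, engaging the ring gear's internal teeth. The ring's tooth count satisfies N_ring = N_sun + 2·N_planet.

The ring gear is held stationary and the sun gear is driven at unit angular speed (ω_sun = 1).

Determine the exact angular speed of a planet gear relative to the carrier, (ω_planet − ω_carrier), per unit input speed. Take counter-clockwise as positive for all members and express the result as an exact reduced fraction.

-396/403

N_ring = 18 + 2·13 = 44
18(ω_s−ω_c) = −44(ω_r−ω_c),  ω_r=0, ω_s=1
18(1−ω_c) = −44(0−ω_c)  ⇒  62ω_c = 18  ⇒  ω_c = 9/31
sun–planet: 18·(1−9/31) = −13·(ω_p−ω_c)  ⇒  ω_p−ω_c = −(18/13)·(22/31) = -396/403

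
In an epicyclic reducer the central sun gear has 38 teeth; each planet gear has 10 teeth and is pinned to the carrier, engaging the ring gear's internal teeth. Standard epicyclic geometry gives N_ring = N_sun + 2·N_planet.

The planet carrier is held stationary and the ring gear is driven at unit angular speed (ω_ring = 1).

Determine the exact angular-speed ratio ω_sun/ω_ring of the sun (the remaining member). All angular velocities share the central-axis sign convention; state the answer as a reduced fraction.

-29/19

N_ring = 38 + 2·10 = 58
38(ω_s−ω_c) = −58(ω_r−ω_c),  ω_c=0, ω_r=1
ω_s = 0 − (58/38)(1−0) = -29/19
ω_s/ω_r = -29/19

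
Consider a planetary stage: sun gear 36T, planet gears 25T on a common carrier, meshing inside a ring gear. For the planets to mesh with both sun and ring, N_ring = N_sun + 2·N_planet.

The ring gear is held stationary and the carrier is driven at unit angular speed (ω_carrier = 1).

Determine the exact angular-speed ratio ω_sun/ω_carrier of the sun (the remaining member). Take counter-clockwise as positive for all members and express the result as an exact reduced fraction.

61/18

N_ring = 36 + 2·25 = 86
36(ω_s−ω_c) = −86(ω_r−ω_c),  ω_r=0, ω_c=1
ω_s = 1 − (86/36)(0−1) = 61/18
ω_s/ω_c = 61/18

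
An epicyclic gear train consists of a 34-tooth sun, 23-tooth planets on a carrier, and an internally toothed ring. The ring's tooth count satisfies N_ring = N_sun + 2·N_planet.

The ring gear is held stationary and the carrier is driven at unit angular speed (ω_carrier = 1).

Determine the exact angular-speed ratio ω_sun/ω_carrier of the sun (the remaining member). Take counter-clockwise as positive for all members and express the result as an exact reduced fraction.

N_ring = 34 + 2·23 = 80
34(ω_s−ω_c) = −80(ω_r−ω_c),  ω_r=0, ω_c=1
ω_s = 1 − (80/34)(0−1) = 57/17
ω_s/ω_c = 57/17

57/17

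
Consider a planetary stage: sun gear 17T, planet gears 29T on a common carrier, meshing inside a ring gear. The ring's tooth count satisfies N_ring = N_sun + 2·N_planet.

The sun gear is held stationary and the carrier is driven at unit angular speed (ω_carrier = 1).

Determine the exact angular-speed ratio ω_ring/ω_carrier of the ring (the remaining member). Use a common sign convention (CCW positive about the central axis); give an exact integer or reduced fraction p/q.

N_ring = 17 + 2·29 = 75
17(ω_s−ω_c) = −75(ω_r−ω_c),  ω_s=0, ω_c=1
ω_r = 1 − (17/75)(0−1) = 92/75
ω_r/ω_c = 92/75

92/75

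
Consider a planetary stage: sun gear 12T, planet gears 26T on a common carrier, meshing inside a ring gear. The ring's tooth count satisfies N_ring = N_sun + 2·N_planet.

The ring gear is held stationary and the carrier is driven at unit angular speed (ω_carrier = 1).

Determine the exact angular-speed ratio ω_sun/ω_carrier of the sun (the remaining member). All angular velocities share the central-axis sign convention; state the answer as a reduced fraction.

N_ring = 12 + 2·26 = 64
12(ω_s−ω_c) = −64(ω_r−ω_c),  ω_r=0, ω_c=1
ω_s = 1 − (64/12)(0−1) = 19/3
ω_s/ω_c = 19/3

19/3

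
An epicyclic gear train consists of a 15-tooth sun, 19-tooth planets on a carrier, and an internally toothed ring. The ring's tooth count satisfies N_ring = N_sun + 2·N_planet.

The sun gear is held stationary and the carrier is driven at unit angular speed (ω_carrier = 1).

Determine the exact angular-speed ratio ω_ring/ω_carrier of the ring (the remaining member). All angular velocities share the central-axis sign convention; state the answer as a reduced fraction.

N_ring = 15 + 2·19 = 53
15(ω_s−ω_c) = −53(ω_r−ω_c),  ω_s=0, ω_c=1
ω_r = 1 − (15/53)(0−1) = 68/53
ω_r/ω_c = 68/53

68/53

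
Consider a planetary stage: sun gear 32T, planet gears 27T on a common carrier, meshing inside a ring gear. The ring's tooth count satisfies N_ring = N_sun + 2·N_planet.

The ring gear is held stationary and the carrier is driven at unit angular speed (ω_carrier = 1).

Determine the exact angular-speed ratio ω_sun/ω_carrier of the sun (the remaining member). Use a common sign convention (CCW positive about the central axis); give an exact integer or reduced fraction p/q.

N_ring = 32 + 2·27 = 86
32(ω_s−ω_c) = −86(ω_r−ω_c),  ω_r=0, ω_c=1
ω_s = 1 − (86/32)(0−1) = 59/16
ω_s/ω_c = 59/16

59/16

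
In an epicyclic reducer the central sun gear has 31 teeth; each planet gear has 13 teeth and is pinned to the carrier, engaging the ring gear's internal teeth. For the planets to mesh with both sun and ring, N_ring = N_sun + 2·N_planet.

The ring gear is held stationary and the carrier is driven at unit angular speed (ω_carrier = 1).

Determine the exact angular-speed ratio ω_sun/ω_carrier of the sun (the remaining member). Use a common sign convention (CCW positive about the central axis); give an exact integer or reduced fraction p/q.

88/31

N_ring = 31 + 2·13 = 57
31(ω_s−ω_c) = −57(ω_r−ω_c),  ω_r=0, ω_c=1
ω_s = 1 − (57/31)(0−1) = 88/31
ω_s/ω_c = 88/31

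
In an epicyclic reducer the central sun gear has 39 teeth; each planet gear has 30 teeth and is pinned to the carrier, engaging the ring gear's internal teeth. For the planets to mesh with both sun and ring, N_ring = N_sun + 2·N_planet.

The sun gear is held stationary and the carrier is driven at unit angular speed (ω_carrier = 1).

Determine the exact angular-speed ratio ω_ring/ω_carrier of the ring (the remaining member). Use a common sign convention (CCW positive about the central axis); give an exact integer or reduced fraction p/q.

N_ring = 39 + 2·30 = 99
39(ω_s−ω_c) = −99(ω_r−ω_c),  ω_s=0, ω_c=1
ω_r = 1 − (39/99)(0−1) = 46/33
ω_r/ω_c = 46/33

46/33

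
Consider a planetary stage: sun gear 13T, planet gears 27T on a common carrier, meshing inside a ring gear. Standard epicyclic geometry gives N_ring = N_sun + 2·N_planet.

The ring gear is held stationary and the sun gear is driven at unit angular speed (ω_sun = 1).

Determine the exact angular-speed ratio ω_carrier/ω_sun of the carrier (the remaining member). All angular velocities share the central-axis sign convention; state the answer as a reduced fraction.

13/80

N_ring = 13 + 2·27 = 67
13(ω_s−ω_c) = −67(ω_r−ω_c),  ω_r=0, ω_s=1
13(1−ω_c) = −67(0−ω_c)  ⇒  80ω_c = 13  ⇒  ω_c = 13/80
ω_c/ω_s = 13/80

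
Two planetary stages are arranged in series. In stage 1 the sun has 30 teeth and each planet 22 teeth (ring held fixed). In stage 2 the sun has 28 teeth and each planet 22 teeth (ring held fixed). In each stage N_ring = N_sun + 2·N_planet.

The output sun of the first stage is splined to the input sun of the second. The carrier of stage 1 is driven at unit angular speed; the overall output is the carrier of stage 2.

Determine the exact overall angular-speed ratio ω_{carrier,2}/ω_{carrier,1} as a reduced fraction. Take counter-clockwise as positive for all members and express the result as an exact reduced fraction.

364/375

Stage 1: N_ring = 30 + 2·22 = 74
Stage 1: 30(ω_s−ω_c) = −74(ω_r−ω_c),  ω_r=0, ω_c=1
Stage 1: ω_s = 1 − (74/30)(0−1) = 52/15
  ⇒ ω_s¹/ω_c¹ = 52/15
Stage 2: N_ring = 28 + 2·22 = 72
Stage 2: 28(ω_s−ω_c) = −72(ω_r−ω_c),  ω_r=0, ω_s=1
Stage 2: 28(1−ω_c) = −72(0−ω_c)  ⇒  100ω_c = 28  ⇒  ω_c = 7/25
  ⇒ ω_c²/ω_s² = 7/25
Coupling ω_s² = ω_s¹ ⇒ overall = 52/15 × 7/25 = 364/375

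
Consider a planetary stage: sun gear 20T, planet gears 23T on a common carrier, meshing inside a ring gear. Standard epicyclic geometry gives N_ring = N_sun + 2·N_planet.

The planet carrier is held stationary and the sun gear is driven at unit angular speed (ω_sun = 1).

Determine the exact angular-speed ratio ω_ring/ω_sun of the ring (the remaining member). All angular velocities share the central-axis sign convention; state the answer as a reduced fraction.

N_ring = 20 + 2·23 = 66
20(ω_s−ω_c) = −66(ω_r−ω_c),  ω_c=0, ω_s=1
ω_r = 0 − (20/66)(1−0) = -10/33
ω_r/ω_s = -10/33

-10/33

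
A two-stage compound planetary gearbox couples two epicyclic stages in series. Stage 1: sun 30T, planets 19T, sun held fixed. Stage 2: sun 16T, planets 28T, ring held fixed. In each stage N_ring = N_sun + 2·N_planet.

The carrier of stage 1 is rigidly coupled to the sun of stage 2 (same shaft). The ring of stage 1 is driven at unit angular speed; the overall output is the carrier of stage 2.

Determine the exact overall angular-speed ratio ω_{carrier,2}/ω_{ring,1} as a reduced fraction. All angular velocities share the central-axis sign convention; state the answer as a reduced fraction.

Stage 1: N_ring = 30 + 2·19 = 68
Stage 1: 30(ω_s−ω_c) = −68(ω_r−ω_c),  ω_s=0, ω_r=1
Stage 1: 30(0−ω_c) = −68(1−ω_c)  ⇒  98ω_c = 68  ⇒  ω_c = 34/49
  ⇒ ω_c¹/ω_r¹ = 34/49
Stage 2: N_ring = 16 + 2·28 = 72
Stage 2: 16(ω_s−ω_c) = −72(ω_r−ω_c),  ω_r=0, ω_s=1
Stage 2: 16(1−ω_c) = −72(0−ω_c)  ⇒  88ω_c = 16  ⇒  ω_c = 2/11
  ⇒ ω_c²/ω_s² = 2/11
Coupling ω_s² = ω_c¹ ⇒ overall = 34/49 × 2/11 = 68/539

68/539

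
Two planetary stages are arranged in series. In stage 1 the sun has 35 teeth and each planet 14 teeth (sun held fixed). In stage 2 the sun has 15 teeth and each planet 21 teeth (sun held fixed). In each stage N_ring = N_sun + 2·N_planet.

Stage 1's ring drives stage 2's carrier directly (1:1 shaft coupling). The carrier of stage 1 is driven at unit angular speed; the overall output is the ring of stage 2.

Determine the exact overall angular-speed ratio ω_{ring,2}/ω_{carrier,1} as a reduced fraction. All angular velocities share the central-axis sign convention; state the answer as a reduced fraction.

112/57

Stage 1: N_ring = 35 + 2·14 = 63
Stage 1: 35(ω_s−ω_c) = −63(ω_r−ω_c),  ω_s=0, ω_c=1
Stage 1: ω_r = 1 − (35/63)(0−1) = 14/9
  ⇒ ω_r¹/ω_c¹ = 14/9
Stage 2: N_ring = 15 + 2·21 = 57
Stage 2: 15(ω_s−ω_c) = −57(ω_r−ω_c),  ω_s=0, ω_c=1
Stage 2: ω_r = 1 − (15/57)(0−1) = 24/19
  ⇒ ω_r²/ω_c² = 24/19
Coupling ω_c² = ω_r¹ ⇒ overall = 14/9 × 24/19 = 112/57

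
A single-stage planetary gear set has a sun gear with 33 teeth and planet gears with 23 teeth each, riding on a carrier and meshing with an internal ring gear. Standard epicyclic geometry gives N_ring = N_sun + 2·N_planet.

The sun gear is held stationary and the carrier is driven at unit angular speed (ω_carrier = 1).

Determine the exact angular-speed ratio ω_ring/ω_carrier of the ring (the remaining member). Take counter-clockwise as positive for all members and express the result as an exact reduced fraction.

N_ring = 33 + 2·23 = 79
33(ω_s−ω_c) = −79(ω_r−ω_c),  ω_s=0, ω_c=1
ω_r = 1 − (33/79)(0−1) = 112/79
ω_r/ω_c = 112/79

112/79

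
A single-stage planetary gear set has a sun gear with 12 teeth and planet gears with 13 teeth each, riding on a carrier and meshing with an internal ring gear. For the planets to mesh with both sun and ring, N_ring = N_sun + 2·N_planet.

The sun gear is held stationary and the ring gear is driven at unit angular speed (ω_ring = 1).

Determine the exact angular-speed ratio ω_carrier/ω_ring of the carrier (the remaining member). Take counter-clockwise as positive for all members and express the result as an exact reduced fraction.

N_ring = 12 + 2·13 = 38
12(ω_s−ω_c) = −38(ω_r−ω_c),  ω_s=0, ω_r=1
12(0−ω_c) = −38(1−ω_c)  ⇒  50ω_c = 38  ⇒  ω_c = 19/25
ω_c/ω_r = 19/25

19/25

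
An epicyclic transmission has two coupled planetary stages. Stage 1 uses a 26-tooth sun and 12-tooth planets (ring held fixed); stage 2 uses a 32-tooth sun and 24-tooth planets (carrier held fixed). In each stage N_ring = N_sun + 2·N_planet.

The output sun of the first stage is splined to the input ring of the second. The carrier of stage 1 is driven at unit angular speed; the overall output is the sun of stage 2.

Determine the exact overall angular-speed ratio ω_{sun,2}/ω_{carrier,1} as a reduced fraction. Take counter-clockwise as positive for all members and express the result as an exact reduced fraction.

-95/13

Stage 1: N_ring = 26 + 2·12 = 50
Stage 1: 26(ω_s−ω_c) = −50(ω_r−ω_c),  ω_r=0, ω_c=1
Stage 1: ω_s = 1 − (50/26)(0−1) = 38/13
  ⇒ ω_s¹/ω_c¹ = 38/13
Stage 2: N_ring = 32 + 2·24 = 80
Stage 2: 32(ω_s−ω_c) = −80(ω_r−ω_c),  ω_c=0, ω_r=1
Stage 2: ω_s = 0 − (80/32)(1−0) = -5/2
  ⇒ ω_s²/ω_r² = -5/2
Coupling ω_r² = ω_s¹ ⇒ overall = 38/13 × -5/2 = -95/13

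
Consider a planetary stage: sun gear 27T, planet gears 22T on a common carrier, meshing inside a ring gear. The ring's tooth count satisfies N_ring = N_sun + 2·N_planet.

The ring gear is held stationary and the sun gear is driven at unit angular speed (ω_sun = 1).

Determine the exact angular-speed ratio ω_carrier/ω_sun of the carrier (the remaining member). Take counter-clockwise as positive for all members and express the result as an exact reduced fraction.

27/98

N_ring = 27 + 2·22 = 71
27(ω_s−ω_c) = −71(ω_r−ω_c),  ω_r=0, ω_s=1
27(1−ω_c) = −71(0−ω_c)  ⇒  98ω_c = 27  ⇒  ω_c = 27/98
ω_c/ω_s = 27/98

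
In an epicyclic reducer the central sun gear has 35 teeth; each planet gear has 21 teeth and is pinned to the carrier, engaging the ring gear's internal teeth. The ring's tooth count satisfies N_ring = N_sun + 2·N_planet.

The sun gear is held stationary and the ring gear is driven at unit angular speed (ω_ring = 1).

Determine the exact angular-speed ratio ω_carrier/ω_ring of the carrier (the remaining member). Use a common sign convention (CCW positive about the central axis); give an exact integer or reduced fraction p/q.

N_ring = 35 + 2·21 = 77
35(ω_s−ω_c) = −77(ω_r−ω_c),  ω_s=0, ω_r=1
35(0−ω_c) = −77(1−ω_c)  ⇒  112ω_c = 77  ⇒  ω_c = 11/16
ω_c/ω_r = 11/16

11/16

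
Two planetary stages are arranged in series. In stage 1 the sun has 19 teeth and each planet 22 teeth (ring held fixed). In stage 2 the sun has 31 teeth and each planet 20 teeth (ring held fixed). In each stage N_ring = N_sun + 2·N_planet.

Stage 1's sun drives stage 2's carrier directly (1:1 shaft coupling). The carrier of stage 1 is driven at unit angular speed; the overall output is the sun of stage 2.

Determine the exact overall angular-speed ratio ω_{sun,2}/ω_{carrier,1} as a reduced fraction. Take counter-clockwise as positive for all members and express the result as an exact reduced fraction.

8364/589

Stage 1: N_ring = 19 + 2·22 = 63
Stage 1: 19(ω_s−ω_c) = −63(ω_r−ω_c),  ω_r=0, ω_c=1
Stage 1: ω_s = 1 − (63/19)(0−1) = 82/19
  ⇒ ω_s¹/ω_c¹ = 82/19
Stage 2: N_ring = 31 + 2·20 = 71
Stage 2: 31(ω_s−ω_c) = −71(ω_r−ω_c),  ω_r=0, ω_c=1
Stage 2: ω_s = 1 − (71/31)(0−1) = 102/31
  ⇒ ω_s²/ω_c² = 102/31
Coupling ω_c² = ω_s¹ ⇒ overall = 82/19 × 102/31 = 8364/589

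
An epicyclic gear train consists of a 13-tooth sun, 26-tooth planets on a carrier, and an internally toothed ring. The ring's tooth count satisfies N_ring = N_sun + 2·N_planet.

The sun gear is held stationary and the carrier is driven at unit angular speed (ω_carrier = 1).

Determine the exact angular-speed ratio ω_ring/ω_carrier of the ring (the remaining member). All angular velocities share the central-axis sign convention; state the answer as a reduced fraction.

6/5

N_ring = 13 + 2·26 = 65
13(ω_s−ω_c) = −65(ω_r−ω_c),  ω_s=0, ω_c=1
ω_r = 1 − (13/65)(0−1) = 6/5
ω_r/ω_c = 6/5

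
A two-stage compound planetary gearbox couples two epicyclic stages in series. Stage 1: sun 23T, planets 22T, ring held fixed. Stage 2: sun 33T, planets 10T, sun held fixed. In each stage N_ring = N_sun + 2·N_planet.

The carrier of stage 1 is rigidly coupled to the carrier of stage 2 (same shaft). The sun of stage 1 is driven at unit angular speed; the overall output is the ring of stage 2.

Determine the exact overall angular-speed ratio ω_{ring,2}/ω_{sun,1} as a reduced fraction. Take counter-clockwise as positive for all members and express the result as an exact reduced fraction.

Stage 1: N_ring = 23 + 2·22 = 67
Stage 1: 23(ω_s−ω_c) = −67(ω_r−ω_c),  ω_r=0, ω_s=1
Stage 1: 23(1−ω_c) = −67(0−ω_c)  ⇒  90ω_c = 23  ⇒  ω_c = 23/90
  ⇒ ω_c¹/ω_s¹ = 23/90
Stage 2: N_ring = 33 + 2·10 = 53
Stage 2: 33(ω_s−ω_c) = −53(ω_r−ω_c),  ω_s=0, ω_c=1
Stage 2: ω_r = 1 − (33/53)(0−1) = 86/53
  ⇒ ω_r²/ω_c² = 86/53
Coupling ω_c² = ω_c¹ ⇒ overall = 23/90 × 86/53 = 989/2385

989/2385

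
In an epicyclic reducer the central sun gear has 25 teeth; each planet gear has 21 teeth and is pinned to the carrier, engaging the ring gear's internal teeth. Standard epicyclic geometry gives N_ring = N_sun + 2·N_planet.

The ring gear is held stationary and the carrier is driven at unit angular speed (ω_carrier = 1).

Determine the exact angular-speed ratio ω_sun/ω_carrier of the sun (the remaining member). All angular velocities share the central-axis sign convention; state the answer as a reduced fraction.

92/25

N_ring = 25 + 2·21 = 67
25(ω_s−ω_c) = −67(ω_r−ω_c),  ω_r=0, ω_c=1
ω_s = 1 − (67/25)(0−1) = 92/25
ω_s/ω_c = 92/25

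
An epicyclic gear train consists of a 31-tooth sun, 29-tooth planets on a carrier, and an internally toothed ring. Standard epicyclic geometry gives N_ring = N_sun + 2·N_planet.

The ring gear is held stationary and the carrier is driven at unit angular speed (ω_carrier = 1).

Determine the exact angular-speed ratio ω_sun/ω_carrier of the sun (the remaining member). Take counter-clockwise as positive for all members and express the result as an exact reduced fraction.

120/31

N_ring = 31 + 2·29 = 89
31(ω_s−ω_c) = −89(ω_r−ω_c),  ω_r=0, ω_c=1
ω_s = 1 − (89/31)(0−1) = 120/31
ω_s/ω_c = 120/31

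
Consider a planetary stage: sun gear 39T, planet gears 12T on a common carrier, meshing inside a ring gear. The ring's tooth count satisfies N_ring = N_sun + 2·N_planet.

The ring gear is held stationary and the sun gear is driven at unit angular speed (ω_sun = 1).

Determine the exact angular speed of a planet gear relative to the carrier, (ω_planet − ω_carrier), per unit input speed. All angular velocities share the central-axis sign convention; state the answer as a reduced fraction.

-273/136

N_ring = 39 + 2·12 = 63
39(ω_s−ω_c) = −63(ω_r−ω_c),  ω_r=0, ω_s=1
39(1−ω_c) = −63(0−ω_c)  ⇒  102ω_c = 39  ⇒  ω_c = 13/34
sun–planet: 39·(1−13/34) = −12·(ω_p−ω_c)  ⇒  ω_p−ω_c = −(39/12)·(21/34) = -273/136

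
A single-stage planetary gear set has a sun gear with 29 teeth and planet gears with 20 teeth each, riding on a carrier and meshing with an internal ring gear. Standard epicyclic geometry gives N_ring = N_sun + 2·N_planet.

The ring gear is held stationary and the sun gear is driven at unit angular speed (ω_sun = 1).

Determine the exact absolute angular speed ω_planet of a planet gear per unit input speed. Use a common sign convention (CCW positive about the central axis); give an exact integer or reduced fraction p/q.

N_ring = 29 + 2·20 = 69
29(ω_s−ω_c) = −69(ω_r−ω_c),  ω_r=0, ω_s=1
29(1−ω_c) = −69(0−ω_c)  ⇒  98ω_c = 29  ⇒  ω_c = 29/98
sun–planet: 29·(1−29/98) = −20·(ω_p−ω_c)  ⇒  ω_p−ω_c = −(29/20)·(69/98) = -2001/1960
ω_p = 29/98 − 2001/1960 = -29/40

-29/40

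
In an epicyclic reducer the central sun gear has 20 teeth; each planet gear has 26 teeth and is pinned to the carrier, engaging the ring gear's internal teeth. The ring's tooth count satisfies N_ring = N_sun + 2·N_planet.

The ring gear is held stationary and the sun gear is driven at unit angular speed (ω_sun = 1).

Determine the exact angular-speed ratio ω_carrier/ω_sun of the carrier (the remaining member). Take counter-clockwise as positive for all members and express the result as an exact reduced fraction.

N_ring = 20 + 2·26 = 72
20(ω_s−ω_c) = −72(ω_r−ω_c),  ω_r=0, ω_s=1
20(1−ω_c) = −72(0−ω_c)  ⇒  92ω_c = 20  ⇒  ω_c = 5/23
ω_c/ω_s = 5/23

5/23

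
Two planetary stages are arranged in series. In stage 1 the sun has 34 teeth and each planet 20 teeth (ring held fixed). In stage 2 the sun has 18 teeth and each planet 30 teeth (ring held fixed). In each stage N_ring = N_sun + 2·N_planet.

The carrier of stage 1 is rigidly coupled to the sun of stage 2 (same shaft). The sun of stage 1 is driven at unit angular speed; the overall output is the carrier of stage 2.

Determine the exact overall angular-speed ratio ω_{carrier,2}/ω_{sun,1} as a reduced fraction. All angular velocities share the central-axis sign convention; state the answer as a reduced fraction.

17/288

Stage 1: N_ring = 34 + 2·20 = 74
Stage 1: 34(ω_s−ω_c) = −74(ω_r−ω_c),  ω_r=0, ω_s=1
Stage 1: 34(1−ω_c) = −74(0−ω_c)  ⇒  108ω_c = 34  ⇒  ω_c = 17/54
  ⇒ ω_c¹/ω_s¹ = 17/54
Stage 2: N_ring = 18 + 2·30 = 78
Stage 2: 18(ω_s−ω_c) = −78(ω_r−ω_c),  ω_r=0, ω_s=1
Stage 2: 18(1−ω_c) = −78(0−ω_c)  ⇒  96ω_c = 18  ⇒  ω_c = 3/16
  ⇒ ω_c²/ω_s² = 3/16
Coupling ω_s² = ω_c¹ ⇒ overall = 17/54 × 3/16 = 17/288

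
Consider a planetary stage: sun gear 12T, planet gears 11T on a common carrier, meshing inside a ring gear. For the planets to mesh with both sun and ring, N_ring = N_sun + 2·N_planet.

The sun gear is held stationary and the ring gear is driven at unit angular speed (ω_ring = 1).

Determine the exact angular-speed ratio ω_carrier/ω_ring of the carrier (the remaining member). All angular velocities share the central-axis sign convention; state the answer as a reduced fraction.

17/23

N_ring = 12 + 2·11 = 34
12(ω_s−ω_c) = −34(ω_r−ω_c),  ω_s=0, ω_r=1
12(0−ω_c) = −34(1−ω_c)  ⇒  46ω_c = 34  ⇒  ω_c = 17/23
ω_c/ω_r = 17/23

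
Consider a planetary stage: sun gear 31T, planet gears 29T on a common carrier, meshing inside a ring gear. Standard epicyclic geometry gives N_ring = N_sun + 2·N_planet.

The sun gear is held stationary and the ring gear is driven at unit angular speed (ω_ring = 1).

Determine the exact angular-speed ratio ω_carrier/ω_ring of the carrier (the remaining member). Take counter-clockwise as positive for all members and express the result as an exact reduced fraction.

N_ring = 31 + 2·29 = 89
31(ω_s−ω_c) = −89(ω_r−ω_c),  ω_s=0, ω_r=1
31(0−ω_c) = −89(1−ω_c)  ⇒  120ω_c = 89  ⇒  ω_c = 89/120
ω_c/ω_r = 89/120

89/120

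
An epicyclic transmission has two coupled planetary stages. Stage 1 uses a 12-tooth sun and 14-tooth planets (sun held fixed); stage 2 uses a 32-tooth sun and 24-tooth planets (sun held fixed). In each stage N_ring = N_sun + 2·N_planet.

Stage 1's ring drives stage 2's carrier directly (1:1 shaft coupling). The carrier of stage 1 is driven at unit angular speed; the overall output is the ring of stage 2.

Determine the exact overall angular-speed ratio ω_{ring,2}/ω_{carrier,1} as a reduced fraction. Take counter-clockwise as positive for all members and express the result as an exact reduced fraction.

Stage 1: N_ring = 12 + 2·14 = 40
Stage 1: 12(ω_s−ω_c) = −40(ω_r−ω_c),  ω_s=0, ω_c=1
Stage 1: ω_r = 1 − (12/40)(0−1) = 13/10
  ⇒ ω_r¹/ω_c¹ = 13/10
Stage 2: N_ring = 32 + 2·24 = 80
Stage 2: 32(ω_s−ω_c) = −80(ω_r−ω_c),  ω_s=0, ω_c=1
Stage 2: ω_r = 1 − (32/80)(0−1) = 7/5
  ⇒ ω_r²/ω_c² = 7/5
Coupling ω_c² = ω_r¹ ⇒ overall = 13/10 × 7/5 = 91/50

91/50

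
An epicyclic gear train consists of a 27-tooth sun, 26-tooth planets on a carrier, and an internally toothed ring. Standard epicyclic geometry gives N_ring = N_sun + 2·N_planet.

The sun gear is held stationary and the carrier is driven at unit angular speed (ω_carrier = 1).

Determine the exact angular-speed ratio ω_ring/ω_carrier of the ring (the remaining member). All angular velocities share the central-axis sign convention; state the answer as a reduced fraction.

N_ring = 27 + 2·26 = 79
27(ω_s−ω_c) = −79(ω_r−ω_c),  ω_s=0, ω_c=1
ω_r = 1 − (27/79)(0−1) = 106/79
ω_r/ω_c = 106/79

106/79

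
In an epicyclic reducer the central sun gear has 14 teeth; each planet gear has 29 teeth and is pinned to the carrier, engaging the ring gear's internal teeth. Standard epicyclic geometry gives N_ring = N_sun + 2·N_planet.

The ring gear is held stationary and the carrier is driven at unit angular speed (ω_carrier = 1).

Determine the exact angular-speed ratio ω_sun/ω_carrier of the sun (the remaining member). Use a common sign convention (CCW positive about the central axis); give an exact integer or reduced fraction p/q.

N_ring = 14 + 2·29 = 72
14(ω_s−ω_c) = −72(ω_r−ω_c),  ω_r=0, ω_c=1
ω_s = 1 − (72/14)(0−1) = 43/7
ω_s/ω_c = 43/7

43/7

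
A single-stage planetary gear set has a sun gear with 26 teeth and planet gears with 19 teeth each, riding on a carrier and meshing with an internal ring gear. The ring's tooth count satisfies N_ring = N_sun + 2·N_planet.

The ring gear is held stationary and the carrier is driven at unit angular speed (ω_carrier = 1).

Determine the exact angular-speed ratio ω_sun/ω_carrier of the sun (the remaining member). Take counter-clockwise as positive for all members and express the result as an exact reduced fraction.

N_ring = 26 + 2·19 = 64
26(ω_s−ω_c) = −64(ω_r−ω_c),  ω_r=0, ω_c=1
ω_s = 1 − (64/26)(0−1) = 45/13
ω_s/ω_c = 45/13

45/13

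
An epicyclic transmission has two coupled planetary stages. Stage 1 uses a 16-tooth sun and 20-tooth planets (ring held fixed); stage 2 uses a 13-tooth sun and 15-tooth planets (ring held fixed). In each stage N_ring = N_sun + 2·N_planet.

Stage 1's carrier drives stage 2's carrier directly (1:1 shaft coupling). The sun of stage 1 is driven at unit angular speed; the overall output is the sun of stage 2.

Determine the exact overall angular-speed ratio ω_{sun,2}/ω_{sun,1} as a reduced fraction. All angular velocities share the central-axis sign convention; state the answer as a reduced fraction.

112/117

Stage 1: N_ring = 16 + 2·20 = 56
Stage 1: 16(ω_s−ω_c) = −56(ω_r−ω_c),  ω_r=0, ω_s=1
Stage 1: 16(1−ω_c) = −56(0−ω_c)  ⇒  72ω_c = 16  ⇒  ω_c = 2/9
  ⇒ ω_c¹/ω_s¹ = 2/9
Stage 2: N_ring = 13 + 2·15 = 43
Stage 2: 13(ω_s−ω_c) = −43(ω_r−ω_c),  ω_r=0, ω_c=1
Stage 2: ω_s = 1 − (43/13)(0−1) = 56/13
  ⇒ ω_s²/ω_c² = 56/13
Coupling ω_c² = ω_c¹ ⇒ overall = 2/9 × 56/13 = 112/117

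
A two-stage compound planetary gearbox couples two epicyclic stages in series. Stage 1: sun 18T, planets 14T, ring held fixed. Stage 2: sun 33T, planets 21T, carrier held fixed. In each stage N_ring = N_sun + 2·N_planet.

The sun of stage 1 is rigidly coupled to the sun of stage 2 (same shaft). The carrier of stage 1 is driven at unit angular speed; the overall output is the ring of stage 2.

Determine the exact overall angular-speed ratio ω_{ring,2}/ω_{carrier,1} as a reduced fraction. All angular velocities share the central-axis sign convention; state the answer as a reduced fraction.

-352/225

Stage 1: N_ring = 18 + 2·14 = 46
Stage 1: 18(ω_s−ω_c) = −46(ω_r−ω_c),  ω_r=0, ω_c=1
Stage 1: ω_s = 1 − (46/18)(0−1) = 32/9
  ⇒ ω_s¹/ω_c¹ = 32/9
Stage 2: N_ring = 33 + 2·21 = 75
Stage 2: 33(ω_s−ω_c) = −75(ω_r−ω_c),  ω_c=0, ω_s=1
Stage 2: ω_r = 0 − (33/75)(1−0) = -11/25
  ⇒ ω_r²/ω_s² = -11/25
Coupling ω_s² = ω_s¹ ⇒ overall = 32/9 × -11/25 = -352/225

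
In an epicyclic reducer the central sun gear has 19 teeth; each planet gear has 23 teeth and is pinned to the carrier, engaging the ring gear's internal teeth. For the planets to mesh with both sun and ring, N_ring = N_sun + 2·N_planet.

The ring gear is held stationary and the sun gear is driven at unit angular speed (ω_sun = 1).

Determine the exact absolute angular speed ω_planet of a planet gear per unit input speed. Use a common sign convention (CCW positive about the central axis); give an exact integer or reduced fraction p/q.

-19/46

N_ring = 19 + 2·23 = 65
19(ω_s−ω_c) = −65(ω_r−ω_c),  ω_r=0, ω_s=1
19(1−ω_c) = −65(0−ω_c)  ⇒  84ω_c = 19  ⇒  ω_c = 19/84
sun–planet: 19·(1−19/84) = −23·(ω_p−ω_c)  ⇒  ω_p−ω_c = −(19/23)·(65/84) = -1235/1932
ω_p = 19/84 − 1235/1932 = -19/46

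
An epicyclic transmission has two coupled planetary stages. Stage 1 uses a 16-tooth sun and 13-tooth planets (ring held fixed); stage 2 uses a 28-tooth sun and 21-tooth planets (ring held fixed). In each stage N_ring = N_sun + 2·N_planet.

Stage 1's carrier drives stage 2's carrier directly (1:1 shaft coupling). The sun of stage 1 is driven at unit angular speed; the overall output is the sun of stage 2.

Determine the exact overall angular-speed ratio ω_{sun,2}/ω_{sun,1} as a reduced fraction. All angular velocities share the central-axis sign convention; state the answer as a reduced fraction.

Stage 1: N_ring = 16 + 2·13 = 42
Stage 1: 16(ω_s−ω_c) = −42(ω_r−ω_c),  ω_r=0, ω_s=1
Stage 1: 16(1−ω_c) = −42(0−ω_c)  ⇒  58ω_c = 16  ⇒  ω_c = 8/29
  ⇒ ω_c¹/ω_s¹ = 8/29
Stage 2: N_ring = 28 + 2·21 = 70
Stage 2: 28(ω_s−ω_c) = −70(ω_r−ω_c),  ω_r=0, ω_c=1
Stage 2: ω_s = 1 − (70/28)(0−1) = 7/2
  ⇒ ω_s²/ω_c² = 7/2
Coupling ω_c² = ω_c¹ ⇒ overall = 8/29 × 7/2 = 28/29

28/29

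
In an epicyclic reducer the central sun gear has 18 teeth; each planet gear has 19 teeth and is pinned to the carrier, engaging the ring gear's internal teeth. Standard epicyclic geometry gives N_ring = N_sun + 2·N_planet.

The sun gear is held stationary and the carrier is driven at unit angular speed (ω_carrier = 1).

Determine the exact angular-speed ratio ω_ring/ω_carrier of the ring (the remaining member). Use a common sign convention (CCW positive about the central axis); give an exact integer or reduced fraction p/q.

N_ring = 18 + 2·19 = 56
18(ω_s−ω_c) = −56(ω_r−ω_c),  ω_s=0, ω_c=1
ω_r = 1 − (18/56)(0−1) = 37/28
ω_r/ω_c = 37/28

37/28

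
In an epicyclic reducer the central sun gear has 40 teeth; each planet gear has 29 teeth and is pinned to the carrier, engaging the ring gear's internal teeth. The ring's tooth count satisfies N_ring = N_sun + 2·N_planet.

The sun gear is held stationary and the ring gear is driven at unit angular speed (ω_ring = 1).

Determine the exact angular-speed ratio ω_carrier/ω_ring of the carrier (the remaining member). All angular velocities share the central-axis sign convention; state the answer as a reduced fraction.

49/69

N_ring = 40 + 2·29 = 98
40(ω_s−ω_c) = −98(ω_r−ω_c),  ω_s=0, ω_r=1
40(0−ω_c) = −98(1−ω_c)  ⇒  138ω_c = 98  ⇒  ω_c = 49/69
ω_c/ω_r = 49/69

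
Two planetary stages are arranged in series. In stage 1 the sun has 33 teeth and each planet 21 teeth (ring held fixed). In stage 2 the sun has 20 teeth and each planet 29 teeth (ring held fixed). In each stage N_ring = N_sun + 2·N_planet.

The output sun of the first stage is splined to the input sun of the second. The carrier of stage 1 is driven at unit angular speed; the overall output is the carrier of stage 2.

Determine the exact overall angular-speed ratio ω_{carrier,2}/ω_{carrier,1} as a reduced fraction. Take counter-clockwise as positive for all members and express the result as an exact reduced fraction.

Stage 1: N_ring = 33 + 2·21 = 75
Stage 1: 33(ω_s−ω_c) = −75(ω_r−ω_c),  ω_r=0, ω_c=1
Stage 1: ω_s = 1 − (75/33)(0−1) = 36/11
  ⇒ ω_s¹/ω_c¹ = 36/11
Stage 2: N_ring = 20 + 2·29 = 78
Stage 2: 20(ω_s−ω_c) = −78(ω_r−ω_c),  ω_r=0, ω_s=1
Stage 2: 20(1−ω_c) = −78(0−ω_c)  ⇒  98ω_c = 20  ⇒  ω_c = 10/49
  ⇒ ω_c²/ω_s² = 10/49
Coupling ω_s² = ω_s¹ ⇒ overall = 36/11 × 10/49 = 360/539

360/539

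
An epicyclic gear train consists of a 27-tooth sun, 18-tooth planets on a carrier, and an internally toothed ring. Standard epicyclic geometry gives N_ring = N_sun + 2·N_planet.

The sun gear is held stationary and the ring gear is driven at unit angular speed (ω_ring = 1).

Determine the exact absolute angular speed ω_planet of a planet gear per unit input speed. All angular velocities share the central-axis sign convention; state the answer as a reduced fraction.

N_ring = 27 + 2·18 = 63
27(ω_s−ω_c) = −63(ω_r−ω_c),  ω_s=0, ω_r=1
27(0−ω_c) = −63(1−ω_c)  ⇒  90ω_c = 63  ⇒  ω_c = 7/10
sun–planet: 27·(0−7/10) = −18·(ω_p−ω_c)  ⇒  ω_p−ω_c = −(27/18)·(-7/10) = 21/20
ω_p = 7/10 + 21/20 = 7/4

7/4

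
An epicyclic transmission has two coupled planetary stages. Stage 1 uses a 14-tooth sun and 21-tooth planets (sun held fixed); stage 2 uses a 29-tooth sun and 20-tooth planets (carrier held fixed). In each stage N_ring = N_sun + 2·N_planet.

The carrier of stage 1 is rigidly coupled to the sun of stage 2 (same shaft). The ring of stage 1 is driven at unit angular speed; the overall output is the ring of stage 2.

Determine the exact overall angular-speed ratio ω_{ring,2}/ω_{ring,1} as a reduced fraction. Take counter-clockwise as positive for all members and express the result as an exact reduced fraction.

Stage 1: N_ring = 14 + 2·21 = 56
Stage 1: 14(ω_s−ω_c) = −56(ω_r−ω_c),  ω_s=0, ω_r=1
Stage 1: 14(0−ω_c) = −56(1−ω_c)  ⇒  70ω_c = 56  ⇒  ω_c = 4/5
  ⇒ ω_c¹/ω_r¹ = 4/5
Stage 2: N_ring = 29 + 2·20 = 69
Stage 2: 29(ω_s−ω_c) = −69(ω_r−ω_c),  ω_c=0, ω_s=1
Stage 2: ω_r = 0 − (29/69)(1−0) = -29/69
  ⇒ ω_r²/ω_s² = -29/69
Coupling ω_s² = ω_c¹ ⇒ overall = 4/5 × -29/69 = -116/345

-116/345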